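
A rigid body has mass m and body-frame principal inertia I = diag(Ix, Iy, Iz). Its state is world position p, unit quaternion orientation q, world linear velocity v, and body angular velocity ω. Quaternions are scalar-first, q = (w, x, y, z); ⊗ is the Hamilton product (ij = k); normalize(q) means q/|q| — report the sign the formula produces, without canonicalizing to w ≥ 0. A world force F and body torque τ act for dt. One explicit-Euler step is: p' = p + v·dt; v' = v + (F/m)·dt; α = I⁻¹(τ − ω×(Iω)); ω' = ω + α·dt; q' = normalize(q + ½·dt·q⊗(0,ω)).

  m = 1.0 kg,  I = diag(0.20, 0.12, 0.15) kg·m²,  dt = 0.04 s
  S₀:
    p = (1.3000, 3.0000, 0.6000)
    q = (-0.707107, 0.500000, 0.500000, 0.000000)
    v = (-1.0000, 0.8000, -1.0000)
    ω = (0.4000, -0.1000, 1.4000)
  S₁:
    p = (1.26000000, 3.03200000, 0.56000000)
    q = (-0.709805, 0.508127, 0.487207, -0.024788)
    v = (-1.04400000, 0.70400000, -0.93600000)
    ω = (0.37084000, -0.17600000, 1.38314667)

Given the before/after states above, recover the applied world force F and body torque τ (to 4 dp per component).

F = (-1.1000, -2.4000, 1.6000)
τ = (-0.1500, -0.2000, -0.0600)

Δω = ω₁−ω₀ = (-0.02916000, -0.07600000, -0.01685333)
precession coupling = (-0.0042, 0.0280, 0.0032)
τ = I·(Δω/dt) + ω₀×(Iω₀) = (-0.1500, -0.2000, -0.0600)
v₁ − v₀ = (-0.04400000, -0.09600000, 0.06400000)
F = m·Δv/dt = (-1.1000, -2.4000, 1.6000)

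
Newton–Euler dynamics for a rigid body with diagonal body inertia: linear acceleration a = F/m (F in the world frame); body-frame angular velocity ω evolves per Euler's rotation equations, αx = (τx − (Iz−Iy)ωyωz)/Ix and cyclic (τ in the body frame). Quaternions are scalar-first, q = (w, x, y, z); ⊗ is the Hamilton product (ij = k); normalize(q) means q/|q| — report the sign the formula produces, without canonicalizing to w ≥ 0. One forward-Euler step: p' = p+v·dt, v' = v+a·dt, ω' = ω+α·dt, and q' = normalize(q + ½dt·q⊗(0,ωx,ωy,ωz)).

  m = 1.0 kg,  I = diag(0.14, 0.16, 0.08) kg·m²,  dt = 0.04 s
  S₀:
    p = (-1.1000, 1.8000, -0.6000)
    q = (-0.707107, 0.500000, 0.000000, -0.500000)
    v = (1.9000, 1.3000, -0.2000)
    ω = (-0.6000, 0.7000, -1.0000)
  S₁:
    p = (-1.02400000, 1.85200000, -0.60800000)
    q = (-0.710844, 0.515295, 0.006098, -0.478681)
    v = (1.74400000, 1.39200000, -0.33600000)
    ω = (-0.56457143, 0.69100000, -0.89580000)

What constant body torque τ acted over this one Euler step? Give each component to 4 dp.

τ = (0.1800, 0.0000, 0.2000)

Δω = ω₁−ω₀ = (0.03542857, -0.00900000, 0.10420000)
gyro term ω₀×Iω₀ = (0.0560, 0.0360, -0.0084)
τ = I·(Δω/dt) + ω₀×(Iω₀) = (0.1800, 0.0000, 0.2000)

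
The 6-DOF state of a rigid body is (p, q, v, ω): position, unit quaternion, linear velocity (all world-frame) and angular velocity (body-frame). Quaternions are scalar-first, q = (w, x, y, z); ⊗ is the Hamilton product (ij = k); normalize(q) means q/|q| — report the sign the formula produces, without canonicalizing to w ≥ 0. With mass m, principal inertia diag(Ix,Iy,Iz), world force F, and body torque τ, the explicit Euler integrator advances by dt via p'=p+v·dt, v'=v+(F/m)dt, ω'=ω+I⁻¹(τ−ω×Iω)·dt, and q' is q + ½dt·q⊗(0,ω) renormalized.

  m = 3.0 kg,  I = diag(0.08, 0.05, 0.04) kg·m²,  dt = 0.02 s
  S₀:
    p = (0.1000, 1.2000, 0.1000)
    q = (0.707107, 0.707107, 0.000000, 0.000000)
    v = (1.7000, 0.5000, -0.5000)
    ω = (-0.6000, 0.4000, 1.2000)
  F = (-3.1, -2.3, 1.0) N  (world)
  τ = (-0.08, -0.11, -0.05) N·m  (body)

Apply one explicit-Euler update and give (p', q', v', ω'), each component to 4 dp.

a = (-1.0333, -0.7667, 0.3333)
p + v·dt = (0.1340, 1.2100, 0.0900)
v' = v + a·dt = (1.6793, 0.4847, -0.4933)
precession coupling ω×(Iω) = (-0.0048, -0.0288, 0.0072)
angular accel α = (-0.9400, -1.6240, -1.4300)
ω + α·dt = (-0.6188, 0.3675, 1.1714)
q⊗(0,ω) = (0.4242642, -0.4242642, -0.5656856, 1.1313712)
updated quaternion q' = (0.7113, 0.7028, -0.0057, 0.0113)

p' = (0.1340, 1.2100, 0.0900)
q' = (0.7113, 0.7028, -0.0057, 0.0113)
v' = (1.6793, 0.4847, -0.4933)
ω' = (-0.6188, 0.3675, 1.1714)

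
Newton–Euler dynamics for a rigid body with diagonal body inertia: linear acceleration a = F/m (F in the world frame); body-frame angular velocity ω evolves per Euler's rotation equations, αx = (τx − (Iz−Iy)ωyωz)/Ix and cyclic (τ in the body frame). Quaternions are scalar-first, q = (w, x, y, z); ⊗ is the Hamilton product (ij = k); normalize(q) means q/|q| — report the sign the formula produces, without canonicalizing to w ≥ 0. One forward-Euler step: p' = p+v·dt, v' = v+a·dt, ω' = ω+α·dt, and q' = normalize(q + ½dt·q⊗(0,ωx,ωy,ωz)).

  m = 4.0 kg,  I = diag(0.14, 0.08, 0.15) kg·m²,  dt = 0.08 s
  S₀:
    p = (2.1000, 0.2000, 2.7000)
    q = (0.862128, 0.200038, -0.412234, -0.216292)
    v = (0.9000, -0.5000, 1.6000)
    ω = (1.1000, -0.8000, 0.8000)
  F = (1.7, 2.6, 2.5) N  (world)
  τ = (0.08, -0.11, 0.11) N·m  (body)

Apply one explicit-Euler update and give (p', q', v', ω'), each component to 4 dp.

linear accel F/m = (0.4250, 0.6500, 0.6250)
p' = p + v·dt = (2.1720, 0.1600, 2.8280)
v + (F/m)dt = (0.9340, -0.4480, 1.6500)
precession coupling ω×(Iω) = (-0.0448, -0.0088, 0.0528)
α = I⁻¹(τ − ω×Iω) = (0.8914, -1.2650, 0.3813)
ω' = ω + α·dt = (1.1713, -0.9012, 0.8305)
2q̇ = q⊗(0,ω) = (-0.3767954, 0.4455200, -1.0876540, 0.9831294)
q' = normalize(q + ½dt·q⊗(0,ω)) = (0.8454, 0.2174, -0.4548, -0.1766)

p' = (2.1720, 0.1600, 2.8280)
q' = (0.8454, 0.2174, -0.4548, -0.1766)
v' = (0.9340, -0.4480, 1.6500)
ω' = (1.1713, -0.9012, 0.8305)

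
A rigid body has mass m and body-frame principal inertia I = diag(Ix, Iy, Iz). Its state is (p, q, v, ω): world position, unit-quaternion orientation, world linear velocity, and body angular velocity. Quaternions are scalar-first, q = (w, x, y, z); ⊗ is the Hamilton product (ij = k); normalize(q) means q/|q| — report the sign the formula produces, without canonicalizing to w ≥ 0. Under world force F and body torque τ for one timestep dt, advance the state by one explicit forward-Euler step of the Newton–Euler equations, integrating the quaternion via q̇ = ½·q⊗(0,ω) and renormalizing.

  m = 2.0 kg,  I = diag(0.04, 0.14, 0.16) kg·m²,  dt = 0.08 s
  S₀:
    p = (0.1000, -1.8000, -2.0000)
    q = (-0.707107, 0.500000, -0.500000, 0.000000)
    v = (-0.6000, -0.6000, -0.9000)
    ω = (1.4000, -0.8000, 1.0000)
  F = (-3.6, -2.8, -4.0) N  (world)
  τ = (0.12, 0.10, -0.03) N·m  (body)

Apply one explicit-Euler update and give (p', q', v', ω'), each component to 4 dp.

p' = (0.0520, -1.8480, -2.0720)
q' = (-0.7490, 0.4391, -0.4959, -0.0162)
v' = (-0.7440, -0.7120, -1.0600)
ω' = (1.6720, -0.6469, 1.0410)

ω×(Iω) gyroscopic = (-0.0160, -0.1680, -0.1120)
α = I⁻¹(τ − ω×Iω) = (3.4000, 1.9143, 0.5125)
new body rate ω' = (1.6720, -0.6469, 1.0410)
2q̇ = q⊗(0,ω) = (-1.1000000, -1.4899498, 0.0656856, -0.4071070)
q + ½dt·q⊗(0,ω), renormalized = (-0.7490, 0.4391, -0.4959, -0.0162)
p' = p + v·dt = (0.0520, -1.8480, -2.0720)
v' = v + a·dt = (-0.7440, -0.7120, -1.0600)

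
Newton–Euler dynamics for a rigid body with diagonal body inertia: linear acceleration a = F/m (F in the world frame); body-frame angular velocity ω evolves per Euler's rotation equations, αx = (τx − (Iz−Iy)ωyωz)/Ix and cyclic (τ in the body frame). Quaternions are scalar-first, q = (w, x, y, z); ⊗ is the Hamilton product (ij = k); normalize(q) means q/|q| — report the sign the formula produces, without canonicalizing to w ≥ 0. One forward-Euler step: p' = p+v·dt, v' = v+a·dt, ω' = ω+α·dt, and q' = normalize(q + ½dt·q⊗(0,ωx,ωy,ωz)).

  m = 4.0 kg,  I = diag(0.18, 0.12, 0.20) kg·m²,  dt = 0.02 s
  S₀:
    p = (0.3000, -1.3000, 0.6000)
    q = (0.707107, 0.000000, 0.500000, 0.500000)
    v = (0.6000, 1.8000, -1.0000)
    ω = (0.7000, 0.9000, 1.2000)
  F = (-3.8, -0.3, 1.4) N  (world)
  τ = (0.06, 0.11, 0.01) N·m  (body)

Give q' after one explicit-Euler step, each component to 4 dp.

q' = (0.6965, 0.0064, 0.5098, 0.5049)

2q̇ = q⊗(0,ω) = (-1.0500000, 0.6449749, 0.9863963, 0.4985284)
q + ½dt·q⊗(0,ω), renormalized = (0.6965, 0.0064, 0.5098, 0.5049)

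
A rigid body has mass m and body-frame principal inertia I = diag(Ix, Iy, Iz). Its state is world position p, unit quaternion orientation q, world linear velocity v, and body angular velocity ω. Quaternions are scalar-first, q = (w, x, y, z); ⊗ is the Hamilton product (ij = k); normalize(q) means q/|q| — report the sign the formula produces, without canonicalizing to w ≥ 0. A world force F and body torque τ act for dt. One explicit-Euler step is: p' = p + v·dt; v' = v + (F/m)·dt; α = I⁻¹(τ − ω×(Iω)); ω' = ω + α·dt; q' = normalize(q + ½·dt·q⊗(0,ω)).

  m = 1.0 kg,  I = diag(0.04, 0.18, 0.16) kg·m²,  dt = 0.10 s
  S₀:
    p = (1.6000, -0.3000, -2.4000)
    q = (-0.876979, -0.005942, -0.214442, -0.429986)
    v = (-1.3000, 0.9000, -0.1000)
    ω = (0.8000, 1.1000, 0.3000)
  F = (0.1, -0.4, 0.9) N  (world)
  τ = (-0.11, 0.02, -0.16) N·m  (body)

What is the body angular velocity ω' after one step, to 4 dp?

ω' = (0.5415, 1.1271, 0.1230)

ω×(Iω) gyroscopic = (-0.0066, -0.0288, 0.1232)
angular accel α = (-2.5850, 0.2711, -1.7700)
ω' = ω + α·dt = (0.5415, 1.1271, 0.1230)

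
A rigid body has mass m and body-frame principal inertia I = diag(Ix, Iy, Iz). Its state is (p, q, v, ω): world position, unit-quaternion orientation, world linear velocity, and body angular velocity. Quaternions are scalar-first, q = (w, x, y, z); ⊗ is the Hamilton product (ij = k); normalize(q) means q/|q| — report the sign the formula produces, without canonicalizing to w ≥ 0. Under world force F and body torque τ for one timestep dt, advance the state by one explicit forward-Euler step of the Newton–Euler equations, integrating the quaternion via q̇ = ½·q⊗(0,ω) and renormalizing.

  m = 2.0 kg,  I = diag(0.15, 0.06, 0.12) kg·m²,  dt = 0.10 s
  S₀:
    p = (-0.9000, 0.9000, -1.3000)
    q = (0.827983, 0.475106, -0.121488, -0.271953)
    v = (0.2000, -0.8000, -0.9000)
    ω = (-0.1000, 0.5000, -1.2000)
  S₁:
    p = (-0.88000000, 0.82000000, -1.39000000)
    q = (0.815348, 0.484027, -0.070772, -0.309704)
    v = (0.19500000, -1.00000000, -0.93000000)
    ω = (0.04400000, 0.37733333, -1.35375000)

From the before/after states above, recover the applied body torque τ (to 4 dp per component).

ω₁ − ω₀ = (0.14400000, -0.12266667, -0.15375000)
precession coupling = (-0.0360, 0.0036, 0.0045)
I·α + gyro = (0.1800, -0.0700, -0.1800)

τ = (0.1800, -0.0700, -0.1800)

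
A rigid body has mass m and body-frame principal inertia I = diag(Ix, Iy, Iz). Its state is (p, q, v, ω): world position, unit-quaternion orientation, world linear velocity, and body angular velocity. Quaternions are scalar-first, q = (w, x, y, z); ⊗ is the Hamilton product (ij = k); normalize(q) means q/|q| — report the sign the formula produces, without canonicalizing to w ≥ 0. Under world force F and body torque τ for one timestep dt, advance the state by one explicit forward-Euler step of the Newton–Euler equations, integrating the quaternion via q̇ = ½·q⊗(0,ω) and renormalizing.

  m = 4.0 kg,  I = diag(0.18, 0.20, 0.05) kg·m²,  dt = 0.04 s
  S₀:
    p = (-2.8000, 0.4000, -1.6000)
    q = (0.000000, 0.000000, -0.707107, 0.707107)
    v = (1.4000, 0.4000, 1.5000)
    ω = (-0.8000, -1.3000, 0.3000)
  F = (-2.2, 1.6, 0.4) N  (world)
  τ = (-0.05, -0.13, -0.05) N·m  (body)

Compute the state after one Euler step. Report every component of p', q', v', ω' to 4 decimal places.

p' = (-2.7440, 0.4160, -1.5400)
q' = (-0.0226, 0.0141, -0.7181, 0.6955)
v' = (1.3780, 0.4160, 1.5040)
ω' = (-0.8241, -1.3198, 0.2434)

ω×(Iω) gyroscopic = (0.0585, -0.0312, 0.0208)
α = I⁻¹(τ − ω×Iω) = (-0.6028, -0.4940, -1.4160)
new body rate ω' = (-0.8241, -1.3198, 0.2434)
q⊗(0,ω) = (-1.1313712, 0.7071070, -0.5656856, -0.5656856)
q + ½dt·q⊗(0,ω), renormalized = (-0.0226, 0.0141, -0.7181, 0.6955)
linear accel F/m = (-0.5500, 0.4000, 0.1000)
p' = p + v·dt = (-2.7440, 0.4160, -1.5400)
v' = v + a·dt = (1.3780, 0.4160, 1.5040)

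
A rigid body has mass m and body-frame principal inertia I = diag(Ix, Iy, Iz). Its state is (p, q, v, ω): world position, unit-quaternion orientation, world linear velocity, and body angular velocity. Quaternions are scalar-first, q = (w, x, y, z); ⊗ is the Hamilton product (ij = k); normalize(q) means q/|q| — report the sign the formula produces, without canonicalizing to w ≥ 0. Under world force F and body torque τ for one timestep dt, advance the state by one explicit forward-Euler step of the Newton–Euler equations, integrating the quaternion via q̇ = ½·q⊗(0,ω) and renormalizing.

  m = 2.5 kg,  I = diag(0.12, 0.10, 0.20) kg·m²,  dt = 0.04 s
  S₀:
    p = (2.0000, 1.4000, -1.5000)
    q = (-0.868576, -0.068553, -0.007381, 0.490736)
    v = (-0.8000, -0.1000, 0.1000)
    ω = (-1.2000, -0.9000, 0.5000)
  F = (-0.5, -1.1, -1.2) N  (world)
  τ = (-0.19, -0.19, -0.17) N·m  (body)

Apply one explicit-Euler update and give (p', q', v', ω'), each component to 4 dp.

p' = (1.9680, 1.3960, -1.4960)
q' = (-0.8748, -0.0389, -0.0028, 0.4829)
v' = (-0.8080, -0.1176, 0.0808)
ω' = (-1.2483, -0.9952, 0.4703)

p' = p + v·dt = (1.9680, 1.3960, -1.4960)
new velocity v' = (-0.8080, -0.1176, 0.0808)
precession coupling ω×(Iω) = (-0.0450, 0.0480, -0.0216)
angular accel α = (-1.2083, -2.3800, -0.7420)
new body rate ω' = (-1.2483, -0.9952, 0.4703)
Hamilton product q⊗(0,ω) = (-0.3342745, 1.4802631, 0.2271117, -0.3814475)
q' = normalize(q + ½dt·q⊗(0,ω)) = (-0.8748, -0.0389, -0.0028, 0.4829)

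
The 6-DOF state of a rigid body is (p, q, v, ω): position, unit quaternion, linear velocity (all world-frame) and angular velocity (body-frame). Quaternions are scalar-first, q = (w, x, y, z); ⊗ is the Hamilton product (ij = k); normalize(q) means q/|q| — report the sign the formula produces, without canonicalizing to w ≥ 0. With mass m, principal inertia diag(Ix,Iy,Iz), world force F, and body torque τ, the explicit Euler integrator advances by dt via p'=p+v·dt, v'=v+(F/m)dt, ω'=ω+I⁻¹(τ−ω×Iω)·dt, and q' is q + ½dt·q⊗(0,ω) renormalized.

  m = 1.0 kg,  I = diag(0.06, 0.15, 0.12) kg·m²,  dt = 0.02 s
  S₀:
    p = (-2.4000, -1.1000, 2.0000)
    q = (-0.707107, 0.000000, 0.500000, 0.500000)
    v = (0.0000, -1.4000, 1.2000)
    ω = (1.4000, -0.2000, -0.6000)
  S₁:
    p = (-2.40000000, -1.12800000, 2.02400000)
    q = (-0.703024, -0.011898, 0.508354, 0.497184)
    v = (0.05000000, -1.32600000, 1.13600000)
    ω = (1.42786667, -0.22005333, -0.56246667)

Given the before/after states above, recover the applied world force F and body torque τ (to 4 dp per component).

F = (2.5000, 3.7000, -3.2000)
τ = (0.0800, -0.1000, 0.2000)

velocity change Δv = (0.05000000, 0.07400000, -0.06400000)
m·(v₁−v₀)/dt = (2.5000, 3.7000, -3.2000)
ω₁ − ω₀ = (0.02786667, -0.02005333, 0.03753333)
precession coupling = (-0.0036, 0.0504, -0.0252)
τ = I·(Δω/dt) + ω₀×(Iω₀) = (0.0800, -0.1000, 0.2000)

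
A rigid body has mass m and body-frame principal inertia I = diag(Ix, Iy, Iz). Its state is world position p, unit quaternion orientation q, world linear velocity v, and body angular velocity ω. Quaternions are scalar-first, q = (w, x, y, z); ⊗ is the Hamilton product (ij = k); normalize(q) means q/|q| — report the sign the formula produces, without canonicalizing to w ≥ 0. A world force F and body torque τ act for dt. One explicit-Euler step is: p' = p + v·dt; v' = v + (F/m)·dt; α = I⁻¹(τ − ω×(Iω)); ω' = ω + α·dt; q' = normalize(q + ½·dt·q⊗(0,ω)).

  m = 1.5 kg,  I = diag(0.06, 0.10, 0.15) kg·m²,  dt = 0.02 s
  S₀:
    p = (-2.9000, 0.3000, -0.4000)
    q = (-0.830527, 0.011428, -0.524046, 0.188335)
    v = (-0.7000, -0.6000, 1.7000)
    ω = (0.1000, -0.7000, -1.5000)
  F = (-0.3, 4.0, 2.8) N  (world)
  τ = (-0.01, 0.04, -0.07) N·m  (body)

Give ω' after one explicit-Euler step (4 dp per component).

gyro term ω×Iω = (0.0525, 0.0135, -0.0028)
α = I⁻¹(τ − ω×Iω) = (-1.0417, 0.2650, -0.4480)
new body rate ω' = (0.0792, -0.6947, -1.5090)

ω' = (0.0792, -0.6947, -1.5090)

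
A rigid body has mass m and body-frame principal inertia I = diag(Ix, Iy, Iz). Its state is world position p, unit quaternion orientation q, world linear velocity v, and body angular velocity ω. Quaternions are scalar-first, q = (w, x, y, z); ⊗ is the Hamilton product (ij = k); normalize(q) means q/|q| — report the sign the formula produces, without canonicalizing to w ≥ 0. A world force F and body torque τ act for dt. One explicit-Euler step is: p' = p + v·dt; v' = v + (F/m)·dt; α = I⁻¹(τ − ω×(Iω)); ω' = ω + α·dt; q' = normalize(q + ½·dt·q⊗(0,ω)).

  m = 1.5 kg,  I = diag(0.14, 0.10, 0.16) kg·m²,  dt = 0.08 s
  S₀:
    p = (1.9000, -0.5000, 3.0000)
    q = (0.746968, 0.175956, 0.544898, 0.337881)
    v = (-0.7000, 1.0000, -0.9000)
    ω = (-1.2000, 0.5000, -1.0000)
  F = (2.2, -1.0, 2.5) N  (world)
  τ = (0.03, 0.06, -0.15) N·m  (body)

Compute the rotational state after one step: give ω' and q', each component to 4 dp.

ω' = (-1.1657, 0.5672, -1.0870)
q' = (0.7564, 0.1113, 0.5495, 0.3370)

ω×(Iω) gyroscopic = (-0.0300, -0.0240, 0.0240)
angular accel α = (0.4286, 0.8400, -1.0875)
ω + α·dt = (-1.1657, 0.5672, -1.0870)
Hamilton product q⊗(0,ω) = (0.2765792, -1.6102001, 0.1439828, -0.0051124)
q + ½dt·q⊗(0,ω), renormalized = (0.7564, 0.1113, 0.5495, 0.3370)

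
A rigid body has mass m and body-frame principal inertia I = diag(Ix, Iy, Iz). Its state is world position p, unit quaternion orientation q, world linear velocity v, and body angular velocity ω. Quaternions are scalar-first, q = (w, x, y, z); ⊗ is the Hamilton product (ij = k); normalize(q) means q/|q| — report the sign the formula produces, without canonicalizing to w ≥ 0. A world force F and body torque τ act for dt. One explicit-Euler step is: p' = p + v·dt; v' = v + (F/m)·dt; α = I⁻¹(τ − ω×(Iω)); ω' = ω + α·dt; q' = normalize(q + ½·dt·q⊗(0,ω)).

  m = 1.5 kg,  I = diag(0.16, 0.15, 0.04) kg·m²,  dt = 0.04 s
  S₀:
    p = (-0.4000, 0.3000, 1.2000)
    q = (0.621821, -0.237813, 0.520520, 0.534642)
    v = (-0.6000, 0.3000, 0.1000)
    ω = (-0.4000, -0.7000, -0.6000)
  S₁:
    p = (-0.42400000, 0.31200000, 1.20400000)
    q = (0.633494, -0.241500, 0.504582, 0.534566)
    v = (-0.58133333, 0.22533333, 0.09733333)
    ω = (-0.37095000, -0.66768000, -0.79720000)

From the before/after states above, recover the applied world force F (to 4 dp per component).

F = (0.7000, -2.8000, -0.1000)

velocity change Δv = (0.01866667, -0.07466667, -0.00266667)
m·(v₁−v₀)/dt = (0.7000, -2.8000, -0.1000)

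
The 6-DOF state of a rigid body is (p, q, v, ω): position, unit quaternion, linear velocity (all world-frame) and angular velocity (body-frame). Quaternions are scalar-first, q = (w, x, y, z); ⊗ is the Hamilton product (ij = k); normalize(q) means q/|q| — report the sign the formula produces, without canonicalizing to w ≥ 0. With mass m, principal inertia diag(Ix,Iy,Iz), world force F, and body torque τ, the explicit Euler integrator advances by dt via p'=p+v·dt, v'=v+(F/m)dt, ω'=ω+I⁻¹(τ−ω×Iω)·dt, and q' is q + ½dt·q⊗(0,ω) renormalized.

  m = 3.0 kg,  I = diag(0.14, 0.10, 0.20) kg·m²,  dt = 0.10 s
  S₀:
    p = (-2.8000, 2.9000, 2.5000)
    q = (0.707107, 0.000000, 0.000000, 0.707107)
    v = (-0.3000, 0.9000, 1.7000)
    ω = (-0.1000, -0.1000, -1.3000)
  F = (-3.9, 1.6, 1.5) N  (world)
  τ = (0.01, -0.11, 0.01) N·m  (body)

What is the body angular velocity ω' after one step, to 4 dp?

ω' = (-0.1021, -0.2022, -1.2948)

ω×(Iω) gyroscopic = (0.0130, -0.0078, -0.0004)
α = I⁻¹(τ − ω×Iω) = (-0.0214, -1.0220, 0.0520)
new body rate ω' = (-0.1021, -0.2022, -1.2948)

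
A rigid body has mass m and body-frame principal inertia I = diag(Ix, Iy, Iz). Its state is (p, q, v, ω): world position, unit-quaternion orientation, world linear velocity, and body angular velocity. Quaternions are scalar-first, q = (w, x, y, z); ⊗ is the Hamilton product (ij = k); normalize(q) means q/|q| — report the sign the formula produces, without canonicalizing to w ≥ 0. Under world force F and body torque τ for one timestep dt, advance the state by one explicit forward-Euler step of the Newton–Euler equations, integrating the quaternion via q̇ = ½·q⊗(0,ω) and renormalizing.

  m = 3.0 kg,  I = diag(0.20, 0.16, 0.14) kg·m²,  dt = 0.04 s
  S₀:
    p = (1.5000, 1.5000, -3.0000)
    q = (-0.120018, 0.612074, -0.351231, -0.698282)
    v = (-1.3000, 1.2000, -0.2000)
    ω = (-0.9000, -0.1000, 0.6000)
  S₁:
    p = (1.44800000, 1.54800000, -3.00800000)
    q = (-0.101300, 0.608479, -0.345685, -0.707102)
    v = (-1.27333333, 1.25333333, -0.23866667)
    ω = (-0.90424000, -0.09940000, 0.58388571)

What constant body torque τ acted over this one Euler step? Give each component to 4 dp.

τ = (-0.0200, -0.0300, -0.0600)

rate change Δω = (-0.00424000, 0.00060000, -0.01611429)
I·α + gyro = (-0.0200, -0.0300, -0.0600)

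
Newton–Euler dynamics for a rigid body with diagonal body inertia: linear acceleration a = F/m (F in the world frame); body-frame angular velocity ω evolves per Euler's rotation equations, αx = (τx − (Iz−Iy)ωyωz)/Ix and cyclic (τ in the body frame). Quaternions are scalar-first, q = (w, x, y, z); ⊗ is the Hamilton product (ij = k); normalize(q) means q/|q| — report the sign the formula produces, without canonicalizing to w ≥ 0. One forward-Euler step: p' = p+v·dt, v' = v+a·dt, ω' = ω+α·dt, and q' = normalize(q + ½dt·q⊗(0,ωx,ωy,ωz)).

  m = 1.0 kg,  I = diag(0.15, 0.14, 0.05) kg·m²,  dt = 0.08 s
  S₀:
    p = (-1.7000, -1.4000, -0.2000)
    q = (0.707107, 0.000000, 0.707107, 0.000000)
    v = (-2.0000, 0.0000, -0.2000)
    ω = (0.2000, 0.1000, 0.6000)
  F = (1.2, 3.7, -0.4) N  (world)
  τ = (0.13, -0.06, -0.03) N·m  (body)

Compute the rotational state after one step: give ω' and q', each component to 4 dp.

ω' = (0.2722, 0.0589, 0.5523)
q' = (0.7040, 0.0226, 0.7097, 0.0113)

(τ − ω×Iω)/I = (0.9027, -0.5143, -0.5960)
ω + α·dt = (0.2722, 0.0589, 0.5523)
Hamilton product q⊗(0,ω) = (-0.0707107, 0.5656856, 0.0707107, 0.2828428)
q' = normalize(q + ½dt·q⊗(0,ω)) = (0.7040, 0.0226, 0.7097, 0.0113)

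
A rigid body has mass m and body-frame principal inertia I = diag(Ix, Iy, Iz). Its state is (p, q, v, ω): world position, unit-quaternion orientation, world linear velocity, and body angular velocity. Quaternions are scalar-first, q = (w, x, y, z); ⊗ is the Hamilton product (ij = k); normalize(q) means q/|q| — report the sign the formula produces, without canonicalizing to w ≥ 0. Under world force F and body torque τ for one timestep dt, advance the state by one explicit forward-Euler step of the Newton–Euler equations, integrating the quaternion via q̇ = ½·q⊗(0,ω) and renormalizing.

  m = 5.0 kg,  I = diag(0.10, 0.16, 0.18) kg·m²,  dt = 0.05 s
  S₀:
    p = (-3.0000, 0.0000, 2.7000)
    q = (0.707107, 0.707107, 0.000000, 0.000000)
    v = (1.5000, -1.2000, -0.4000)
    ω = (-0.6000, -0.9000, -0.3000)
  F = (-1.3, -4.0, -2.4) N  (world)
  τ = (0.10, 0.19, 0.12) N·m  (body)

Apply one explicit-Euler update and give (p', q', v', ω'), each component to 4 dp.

p' = (-2.9250, -0.0600, 2.6800)
q' = (0.7174, 0.6962, -0.0106, -0.0212)
v' = (1.4870, -1.2400, -0.4240)
ω' = (-0.5527, -0.8361, -0.2757)

angular accel α = (0.9460, 1.2775, 0.4867)
new body rate ω' = (-0.5527, -0.8361, -0.2757)
q⊗(0,ω) = (0.4242642, -0.4242642, -0.4242642, -0.8485284)
q + ½dt·q⊗(0,ω), renormalized = (0.7174, 0.6962, -0.0106, -0.0212)
p' = p + v·dt = (-2.9250, -0.0600, 2.6800)
v' = v + a·dt = (1.4870, -1.2400, -0.4240)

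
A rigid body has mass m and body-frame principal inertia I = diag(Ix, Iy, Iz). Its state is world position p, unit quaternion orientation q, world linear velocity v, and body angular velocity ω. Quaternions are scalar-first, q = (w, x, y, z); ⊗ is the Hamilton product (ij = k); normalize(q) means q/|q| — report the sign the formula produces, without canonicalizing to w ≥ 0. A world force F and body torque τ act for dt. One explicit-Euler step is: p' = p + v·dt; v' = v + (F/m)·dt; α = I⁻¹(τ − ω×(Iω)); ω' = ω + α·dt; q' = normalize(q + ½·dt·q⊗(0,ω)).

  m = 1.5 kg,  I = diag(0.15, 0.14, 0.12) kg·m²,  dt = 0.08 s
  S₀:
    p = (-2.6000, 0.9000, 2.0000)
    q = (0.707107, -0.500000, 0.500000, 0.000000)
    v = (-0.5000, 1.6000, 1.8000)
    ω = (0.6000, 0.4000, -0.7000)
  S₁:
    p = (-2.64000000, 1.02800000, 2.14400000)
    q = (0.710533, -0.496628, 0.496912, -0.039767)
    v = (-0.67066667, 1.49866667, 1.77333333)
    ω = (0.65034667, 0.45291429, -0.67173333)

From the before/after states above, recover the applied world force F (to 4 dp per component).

Δv = v₁−v₀ = (-0.17066667, -0.10133333, -0.02666667)
m·(v₁−v₀)/dt = (-3.2000, -1.9000, -0.5000)

F = (-3.2000, -1.9000, -0.5000)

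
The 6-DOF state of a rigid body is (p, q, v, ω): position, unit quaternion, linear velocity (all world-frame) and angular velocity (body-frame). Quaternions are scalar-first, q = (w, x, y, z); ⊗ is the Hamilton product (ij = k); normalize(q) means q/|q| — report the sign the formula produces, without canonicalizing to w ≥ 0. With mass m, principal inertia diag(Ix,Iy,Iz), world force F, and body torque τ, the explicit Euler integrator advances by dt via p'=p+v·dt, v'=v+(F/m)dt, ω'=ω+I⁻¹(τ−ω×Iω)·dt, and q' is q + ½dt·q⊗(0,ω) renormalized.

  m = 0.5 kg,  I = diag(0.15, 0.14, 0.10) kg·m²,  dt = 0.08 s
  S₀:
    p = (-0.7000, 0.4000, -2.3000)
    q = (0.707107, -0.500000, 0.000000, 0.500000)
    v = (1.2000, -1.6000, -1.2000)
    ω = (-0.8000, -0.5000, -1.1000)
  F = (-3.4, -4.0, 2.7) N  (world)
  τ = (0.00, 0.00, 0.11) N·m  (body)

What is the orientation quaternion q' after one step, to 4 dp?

q⊗(0,ω) = (0.1500000, -0.3156856, -1.3035535, -0.5278177)
updated quaternion q' = (0.7119, -0.5118, -0.0521, 0.4781)

q' = (0.7119, -0.5118, -0.0521, 0.4781)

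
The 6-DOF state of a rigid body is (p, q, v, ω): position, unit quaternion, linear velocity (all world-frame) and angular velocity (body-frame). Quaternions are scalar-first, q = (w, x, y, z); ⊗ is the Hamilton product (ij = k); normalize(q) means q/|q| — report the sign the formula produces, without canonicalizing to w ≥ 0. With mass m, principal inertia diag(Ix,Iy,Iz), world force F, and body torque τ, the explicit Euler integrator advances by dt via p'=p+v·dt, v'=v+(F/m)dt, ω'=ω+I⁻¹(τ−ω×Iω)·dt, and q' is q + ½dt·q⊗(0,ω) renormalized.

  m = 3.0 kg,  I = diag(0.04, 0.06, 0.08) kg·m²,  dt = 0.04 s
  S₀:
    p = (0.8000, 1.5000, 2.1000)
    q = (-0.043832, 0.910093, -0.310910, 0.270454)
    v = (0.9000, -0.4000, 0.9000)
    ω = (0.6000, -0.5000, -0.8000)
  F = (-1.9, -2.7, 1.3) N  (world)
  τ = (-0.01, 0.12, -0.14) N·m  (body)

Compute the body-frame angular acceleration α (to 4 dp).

gyro term ω×Iω = (0.0080, 0.0192, -0.0060)
α = I⁻¹(τ − ω×Iω) = (-0.4500, 1.6800, -1.6750)

α = (-0.4500, 1.6800, -1.6750)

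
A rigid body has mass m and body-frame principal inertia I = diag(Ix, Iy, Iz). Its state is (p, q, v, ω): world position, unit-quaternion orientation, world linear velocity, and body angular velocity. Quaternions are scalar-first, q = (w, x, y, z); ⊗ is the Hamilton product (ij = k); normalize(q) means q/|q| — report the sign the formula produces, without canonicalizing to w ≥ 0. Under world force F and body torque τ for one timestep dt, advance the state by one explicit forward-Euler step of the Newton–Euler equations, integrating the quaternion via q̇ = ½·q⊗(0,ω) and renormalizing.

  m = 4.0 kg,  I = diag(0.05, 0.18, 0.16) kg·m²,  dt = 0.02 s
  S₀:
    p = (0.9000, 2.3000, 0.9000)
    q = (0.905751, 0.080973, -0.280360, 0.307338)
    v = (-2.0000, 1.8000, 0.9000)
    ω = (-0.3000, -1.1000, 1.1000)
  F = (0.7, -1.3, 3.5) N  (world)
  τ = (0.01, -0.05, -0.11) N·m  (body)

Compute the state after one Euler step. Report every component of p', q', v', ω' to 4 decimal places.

p' = (0.8600, 2.3360, 0.9180)
q' = (0.8994, 0.0785, -0.2921, 0.3155)
v' = (-1.9965, 1.7935, 0.9175)
ω' = (-0.3057, -1.1096, 1.0809)

linear accel F/m = (0.1750, -0.3250, 0.8750)
p' = p + v·dt = (0.8600, 2.3360, 0.9180)
v + (F/m)dt = (-1.9965, 1.7935, 0.9175)
precession coupling ω×(Iω) = (0.0242, 0.0363, 0.0429)
(τ − ω×Iω)/I = (-0.2840, -0.4794, -0.9556)
ω' = ω + α·dt = (-0.3057, -1.1096, 1.0809)
Hamilton product q⊗(0,ω) = (-0.6221759, -0.2420495, -1.1775978, 0.8231478)
q' = normalize(q + ½dt·q⊗(0,ω)) = (0.8994, 0.0785, -0.2921, 0.3155)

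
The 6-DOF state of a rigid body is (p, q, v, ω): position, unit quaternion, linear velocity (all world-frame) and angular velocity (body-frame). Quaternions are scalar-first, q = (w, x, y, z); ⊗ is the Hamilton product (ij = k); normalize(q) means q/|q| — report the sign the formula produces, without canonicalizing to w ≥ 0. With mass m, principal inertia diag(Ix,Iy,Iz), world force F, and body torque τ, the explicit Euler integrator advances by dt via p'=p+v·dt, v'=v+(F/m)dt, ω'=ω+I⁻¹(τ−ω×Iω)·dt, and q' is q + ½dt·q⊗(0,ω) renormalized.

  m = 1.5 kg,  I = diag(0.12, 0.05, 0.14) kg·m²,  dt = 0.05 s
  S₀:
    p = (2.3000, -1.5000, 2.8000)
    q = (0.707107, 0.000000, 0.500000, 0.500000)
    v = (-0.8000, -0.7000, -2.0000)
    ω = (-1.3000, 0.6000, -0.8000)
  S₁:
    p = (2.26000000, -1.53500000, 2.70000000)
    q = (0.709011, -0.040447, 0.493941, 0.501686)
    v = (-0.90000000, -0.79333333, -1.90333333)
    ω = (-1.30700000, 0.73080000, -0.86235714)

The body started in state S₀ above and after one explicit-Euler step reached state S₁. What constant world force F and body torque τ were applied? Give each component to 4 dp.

rate change Δω = (-0.00700000, 0.13080000, -0.06235714)
ω₀×(Iω₀) = (-0.0432, -0.0208, 0.0546)
τ = I·(Δω/dt) + ω₀×(Iω₀) = (-0.0600, 0.1100, -0.1200)
velocity change Δv = (-0.10000000, -0.09333333, 0.09666667)
applied force F = (-3.0000, -2.8000, 2.9000)

F = (-3.0000, -2.8000, 2.9000)
τ = (-0.0600, 0.1100, -0.1200)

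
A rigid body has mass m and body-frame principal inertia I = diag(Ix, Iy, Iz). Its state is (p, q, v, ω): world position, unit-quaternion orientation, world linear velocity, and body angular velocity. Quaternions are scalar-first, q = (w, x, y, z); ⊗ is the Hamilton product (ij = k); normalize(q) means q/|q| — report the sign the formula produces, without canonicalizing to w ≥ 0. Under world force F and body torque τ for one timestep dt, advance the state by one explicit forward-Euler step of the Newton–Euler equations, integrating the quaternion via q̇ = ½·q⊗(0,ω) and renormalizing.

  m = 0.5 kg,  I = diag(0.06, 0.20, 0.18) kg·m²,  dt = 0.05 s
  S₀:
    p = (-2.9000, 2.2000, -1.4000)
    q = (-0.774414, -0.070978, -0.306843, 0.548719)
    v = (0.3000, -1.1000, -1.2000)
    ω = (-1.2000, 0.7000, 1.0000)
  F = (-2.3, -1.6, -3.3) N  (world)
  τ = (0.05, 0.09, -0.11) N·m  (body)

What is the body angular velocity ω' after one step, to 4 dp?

precession coupling ω×(Iω) = (-0.0140, 0.1440, -0.1176)
(τ − ω×Iω)/I = (1.0667, -0.2700, 0.0422)
ω + α·dt = (-1.1467, 0.6865, 1.0021)

ω' = (-1.1467, 0.6865, 1.0021)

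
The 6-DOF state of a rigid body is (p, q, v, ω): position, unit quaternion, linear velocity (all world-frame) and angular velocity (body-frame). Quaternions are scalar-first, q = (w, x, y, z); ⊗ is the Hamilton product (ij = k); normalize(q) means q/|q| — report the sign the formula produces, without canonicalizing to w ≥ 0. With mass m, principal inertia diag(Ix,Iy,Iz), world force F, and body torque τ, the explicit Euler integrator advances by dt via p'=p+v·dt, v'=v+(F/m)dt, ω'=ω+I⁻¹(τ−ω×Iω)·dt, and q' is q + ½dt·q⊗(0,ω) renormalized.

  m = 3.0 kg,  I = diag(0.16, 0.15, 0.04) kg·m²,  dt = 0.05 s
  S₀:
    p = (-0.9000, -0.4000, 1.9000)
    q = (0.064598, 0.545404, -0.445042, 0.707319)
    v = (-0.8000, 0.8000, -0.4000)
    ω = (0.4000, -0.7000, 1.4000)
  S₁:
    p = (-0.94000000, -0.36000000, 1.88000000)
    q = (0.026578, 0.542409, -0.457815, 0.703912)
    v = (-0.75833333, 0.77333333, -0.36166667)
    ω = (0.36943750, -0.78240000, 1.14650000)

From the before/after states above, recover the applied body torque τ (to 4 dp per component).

τ = (0.0100, -0.1800, -0.2000)

rate change Δω = (-0.03056250, -0.08240000, -0.25350000)
I·α + gyro = (0.0100, -0.1800, -0.2000)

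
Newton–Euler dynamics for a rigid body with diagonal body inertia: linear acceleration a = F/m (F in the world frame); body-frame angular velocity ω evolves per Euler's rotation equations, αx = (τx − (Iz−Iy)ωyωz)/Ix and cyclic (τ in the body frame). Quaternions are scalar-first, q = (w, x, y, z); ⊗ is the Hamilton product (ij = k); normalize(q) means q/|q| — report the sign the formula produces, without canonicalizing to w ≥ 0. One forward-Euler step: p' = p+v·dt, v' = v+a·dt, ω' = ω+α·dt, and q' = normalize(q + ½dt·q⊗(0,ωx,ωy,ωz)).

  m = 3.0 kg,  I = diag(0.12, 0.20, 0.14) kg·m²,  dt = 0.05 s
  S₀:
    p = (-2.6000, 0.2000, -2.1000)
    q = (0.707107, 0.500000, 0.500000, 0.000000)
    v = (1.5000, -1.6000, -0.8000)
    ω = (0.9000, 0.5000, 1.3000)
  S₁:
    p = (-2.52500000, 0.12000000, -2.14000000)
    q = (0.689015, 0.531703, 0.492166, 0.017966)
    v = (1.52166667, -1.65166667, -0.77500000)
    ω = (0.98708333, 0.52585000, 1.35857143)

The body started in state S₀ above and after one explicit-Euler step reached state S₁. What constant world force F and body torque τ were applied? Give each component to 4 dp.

F = (1.3000, -3.1000, 1.5000)
τ = (0.1700, 0.0800, 0.2000)

Δv = v₁−v₀ = (0.02166667, -0.05166667, 0.02500000)
F = m·Δv/dt = (1.3000, -3.1000, 1.5000)
Δω = ω₁−ω₀ = (0.08708333, 0.02585000, 0.05857143)
ω₀×(Iω₀) = (-0.0390, -0.0234, 0.0360)
applied torque τ = (0.1700, 0.0800, 0.2000)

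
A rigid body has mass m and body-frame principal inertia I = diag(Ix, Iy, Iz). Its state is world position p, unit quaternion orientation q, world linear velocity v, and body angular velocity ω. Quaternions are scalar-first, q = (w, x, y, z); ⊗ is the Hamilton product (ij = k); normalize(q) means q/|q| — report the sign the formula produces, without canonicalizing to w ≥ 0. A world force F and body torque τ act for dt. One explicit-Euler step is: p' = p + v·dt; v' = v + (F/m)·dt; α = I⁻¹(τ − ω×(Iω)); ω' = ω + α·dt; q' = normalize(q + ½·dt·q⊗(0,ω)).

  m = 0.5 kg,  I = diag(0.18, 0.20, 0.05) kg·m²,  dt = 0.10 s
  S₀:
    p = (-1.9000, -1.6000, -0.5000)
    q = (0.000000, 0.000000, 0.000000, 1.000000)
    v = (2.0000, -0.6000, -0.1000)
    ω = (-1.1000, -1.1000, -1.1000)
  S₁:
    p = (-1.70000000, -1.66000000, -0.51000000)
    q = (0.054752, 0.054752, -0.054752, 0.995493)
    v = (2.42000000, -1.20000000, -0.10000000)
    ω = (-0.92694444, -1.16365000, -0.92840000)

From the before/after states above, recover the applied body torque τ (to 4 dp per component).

ω₁ − ω₀ = (0.17305556, -0.06365000, 0.17160000)
applied torque τ = (0.1300, 0.0300, 0.1100)

τ = (0.1300, 0.0300, 0.1100)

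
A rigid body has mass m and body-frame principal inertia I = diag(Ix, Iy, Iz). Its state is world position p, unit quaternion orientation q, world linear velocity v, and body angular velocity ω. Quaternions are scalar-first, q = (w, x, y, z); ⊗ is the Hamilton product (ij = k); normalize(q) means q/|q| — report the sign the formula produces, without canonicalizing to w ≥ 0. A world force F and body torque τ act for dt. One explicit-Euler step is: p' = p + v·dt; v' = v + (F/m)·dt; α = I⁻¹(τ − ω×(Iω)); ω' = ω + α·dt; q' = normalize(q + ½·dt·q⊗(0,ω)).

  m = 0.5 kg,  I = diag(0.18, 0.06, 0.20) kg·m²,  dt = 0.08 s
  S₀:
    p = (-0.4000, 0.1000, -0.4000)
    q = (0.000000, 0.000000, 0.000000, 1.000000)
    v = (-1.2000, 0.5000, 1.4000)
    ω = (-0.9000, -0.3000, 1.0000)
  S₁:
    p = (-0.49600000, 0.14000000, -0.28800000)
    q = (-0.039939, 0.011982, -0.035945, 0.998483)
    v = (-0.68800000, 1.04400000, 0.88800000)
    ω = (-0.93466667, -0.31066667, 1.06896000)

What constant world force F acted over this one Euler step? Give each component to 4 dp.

Δv = v₁−v₀ = (0.51200000, 0.54400000, -0.51200000)
F = m·Δv/dt = (3.2000, 3.4000, -3.2000)

F = (3.2000, 3.4000, -3.2000)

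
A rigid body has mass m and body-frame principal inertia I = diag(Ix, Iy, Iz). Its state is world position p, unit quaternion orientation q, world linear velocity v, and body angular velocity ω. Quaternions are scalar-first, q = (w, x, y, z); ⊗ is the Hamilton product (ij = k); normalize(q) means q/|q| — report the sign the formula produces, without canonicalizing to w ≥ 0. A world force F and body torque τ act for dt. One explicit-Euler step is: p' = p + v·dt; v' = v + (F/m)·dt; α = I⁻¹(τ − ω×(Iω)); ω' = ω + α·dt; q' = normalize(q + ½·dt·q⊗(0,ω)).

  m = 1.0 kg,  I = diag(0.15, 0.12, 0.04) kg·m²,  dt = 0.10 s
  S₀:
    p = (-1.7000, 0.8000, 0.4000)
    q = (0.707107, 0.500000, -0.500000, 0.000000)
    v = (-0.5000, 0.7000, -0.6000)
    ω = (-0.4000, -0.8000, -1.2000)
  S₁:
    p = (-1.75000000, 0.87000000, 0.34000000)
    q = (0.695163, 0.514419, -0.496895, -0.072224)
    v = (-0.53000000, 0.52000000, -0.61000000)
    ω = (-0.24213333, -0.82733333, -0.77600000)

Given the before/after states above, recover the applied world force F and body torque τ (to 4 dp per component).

F = (-0.3000, -1.8000, -0.1000)
τ = (0.1600, 0.0200, 0.1600)

v₁ − v₀ = (-0.03000000, -0.18000000, -0.01000000)
F = m·Δv/dt = (-0.3000, -1.8000, -0.1000)
ω₁ − ω₀ = (0.15786667, -0.02733333, 0.42400000)
ω₀×(Iω₀) = (-0.0768, 0.0528, -0.0096)
applied torque τ = (0.1600, 0.0200, 0.1600)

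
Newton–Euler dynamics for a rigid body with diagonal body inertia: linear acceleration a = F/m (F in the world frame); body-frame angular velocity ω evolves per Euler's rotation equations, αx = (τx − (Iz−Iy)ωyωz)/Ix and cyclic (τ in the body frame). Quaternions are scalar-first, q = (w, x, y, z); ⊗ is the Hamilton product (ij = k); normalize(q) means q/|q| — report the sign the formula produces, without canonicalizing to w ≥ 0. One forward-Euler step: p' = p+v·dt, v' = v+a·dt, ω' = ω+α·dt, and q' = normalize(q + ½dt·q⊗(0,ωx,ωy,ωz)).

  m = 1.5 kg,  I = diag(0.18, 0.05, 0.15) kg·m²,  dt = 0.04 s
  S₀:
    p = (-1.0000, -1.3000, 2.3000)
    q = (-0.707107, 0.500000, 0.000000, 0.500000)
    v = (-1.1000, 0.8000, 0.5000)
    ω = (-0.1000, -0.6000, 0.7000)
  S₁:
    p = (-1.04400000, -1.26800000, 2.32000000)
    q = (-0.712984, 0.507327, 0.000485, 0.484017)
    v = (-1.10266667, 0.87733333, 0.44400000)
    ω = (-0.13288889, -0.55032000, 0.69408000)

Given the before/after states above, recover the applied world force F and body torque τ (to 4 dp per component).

velocity change Δv = (-0.00266667, 0.07733333, -0.05600000)
m·(v₁−v₀)/dt = (-0.1000, 2.9000, -2.1000)
ω₁ − ω₀ = (-0.03288889, 0.04968000, -0.00592000)
ω₀×(Iω₀) = (-0.0420, -0.0021, -0.0078)
τ = I·(Δω/dt) + ω₀×(Iω₀) = (-0.1900, 0.0600, -0.0300)

F = (-0.1000, 2.9000, -2.1000)
τ = (-0.1900, 0.0600, -0.0300)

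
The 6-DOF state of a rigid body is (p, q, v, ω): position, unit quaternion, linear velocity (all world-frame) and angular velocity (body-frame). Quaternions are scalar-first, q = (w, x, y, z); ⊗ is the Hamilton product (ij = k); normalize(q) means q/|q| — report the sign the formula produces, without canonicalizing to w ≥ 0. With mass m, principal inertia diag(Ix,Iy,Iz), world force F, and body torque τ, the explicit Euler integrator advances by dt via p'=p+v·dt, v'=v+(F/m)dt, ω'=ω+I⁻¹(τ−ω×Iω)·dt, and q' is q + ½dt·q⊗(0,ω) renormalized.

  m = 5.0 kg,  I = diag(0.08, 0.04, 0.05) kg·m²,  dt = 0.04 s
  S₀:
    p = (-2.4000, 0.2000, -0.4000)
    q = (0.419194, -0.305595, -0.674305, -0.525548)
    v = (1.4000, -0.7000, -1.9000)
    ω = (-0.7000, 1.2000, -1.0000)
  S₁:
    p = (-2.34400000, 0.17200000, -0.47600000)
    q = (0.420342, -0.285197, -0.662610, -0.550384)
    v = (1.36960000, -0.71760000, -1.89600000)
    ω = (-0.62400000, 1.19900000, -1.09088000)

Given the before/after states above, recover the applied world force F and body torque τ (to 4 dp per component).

rate change Δω = (0.07600000, -0.00100000, -0.09088000)
gyro term ω₀×Iω₀ = (-0.0120, 0.0210, 0.0336)
I·α + gyro = (0.1400, 0.0200, -0.0800)
velocity change Δv = (-0.03040000, -0.01760000, 0.00400000)
m·(v₁−v₀)/dt = (-3.8000, -2.2000, 0.5000)

F = (-3.8000, -2.2000, 0.5000)
τ = (0.1400, 0.0200, -0.0800)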